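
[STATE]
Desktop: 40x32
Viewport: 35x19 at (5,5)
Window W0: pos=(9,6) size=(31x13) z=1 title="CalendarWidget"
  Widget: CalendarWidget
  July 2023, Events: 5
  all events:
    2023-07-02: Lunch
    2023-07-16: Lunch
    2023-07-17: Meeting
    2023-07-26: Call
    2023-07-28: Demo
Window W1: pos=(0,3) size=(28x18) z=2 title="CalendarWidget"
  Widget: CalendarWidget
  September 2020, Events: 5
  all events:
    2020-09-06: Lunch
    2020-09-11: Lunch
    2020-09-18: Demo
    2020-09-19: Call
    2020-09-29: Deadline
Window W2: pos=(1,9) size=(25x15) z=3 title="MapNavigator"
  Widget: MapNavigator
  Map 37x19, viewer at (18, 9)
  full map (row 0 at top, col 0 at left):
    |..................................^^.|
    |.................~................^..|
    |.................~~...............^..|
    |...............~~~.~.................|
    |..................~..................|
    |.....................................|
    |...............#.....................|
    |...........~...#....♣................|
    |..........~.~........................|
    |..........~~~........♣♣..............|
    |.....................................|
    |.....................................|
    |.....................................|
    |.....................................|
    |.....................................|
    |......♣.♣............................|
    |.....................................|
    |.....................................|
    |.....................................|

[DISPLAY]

──────────────────────┨            
  September 2020      ┃━━━━━━━━━━━┓
u We Th Fr Sa Su      ┃           ┃
1  2  3  4  5  6*     ┃───────────┨
━━━━━━━━━━━━━━━━━━━━┓ ┃3          ┃
pNavigator          ┃ ┃Su         ┃
────────────────────┨ ┃ 2*        ┃
........~...........┃ ┃ 9         ┃
....................┃ ┃16*        ┃
.....#..............┃ ┃ 23        ┃
.~...#....♣.........┃ ┃9 30       ┃
~.~.................┃ ┃           ┃
~~~.....@..♣♣.......┃ ┃           ┃
....................┃ ┃━━━━━━━━━━━┛
....................┃ ┃            
....................┃━┛            
....................┃              
....................┃              
━━━━━━━━━━━━━━━━━━━━┛              


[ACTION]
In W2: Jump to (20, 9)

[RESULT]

──────────────────────┨            
  September 2020      ┃━━━━━━━━━━━┓
u We Th Fr Sa Su      ┃           ┃
1  2  3  4  5  6*     ┃───────────┨
━━━━━━━━━━━━━━━━━━━━┓ ┃3          ┃
pNavigator          ┃ ┃Su         ┃
────────────────────┨ ┃ 2*        ┃
......~.............┃ ┃ 9         ┃
....................┃ ┃16*        ┃
...#................┃ ┃ 23        ┃
...#....♣...........┃ ┃9 30       ┃
~...................┃ ┃           ┃
~.......@♣♣.........┃ ┃           ┃
....................┃ ┃━━━━━━━━━━━┛
....................┃ ┃            
....................┃━┛            
....................┃              
....................┃              
━━━━━━━━━━━━━━━━━━━━┛              


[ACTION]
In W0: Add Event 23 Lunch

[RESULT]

──────────────────────┨            
  September 2020      ┃━━━━━━━━━━━┓
u We Th Fr Sa Su      ┃           ┃
1  2  3  4  5  6*     ┃───────────┨
━━━━━━━━━━━━━━━━━━━━┓ ┃3          ┃
pNavigator          ┃ ┃Su         ┃
────────────────────┨ ┃ 2*        ┃
......~.............┃ ┃ 9         ┃
....................┃ ┃16*        ┃
...#................┃ ┃ 23*       ┃
...#....♣...........┃ ┃9 30       ┃
~...................┃ ┃           ┃
~.......@♣♣.........┃ ┃           ┃
....................┃ ┃━━━━━━━━━━━┛
....................┃ ┃            
....................┃━┛            
....................┃              
....................┃              
━━━━━━━━━━━━━━━━━━━━┛              


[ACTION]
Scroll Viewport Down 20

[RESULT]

....................┃ ┃16*        ┃
...#................┃ ┃ 23*       ┃
...#....♣...........┃ ┃9 30       ┃
~...................┃ ┃           ┃
~.......@♣♣.........┃ ┃           ┃
....................┃ ┃━━━━━━━━━━━┛
....................┃ ┃            
....................┃━┛            
....................┃              
....................┃              
━━━━━━━━━━━━━━━━━━━━┛              
                                   
                                   
                                   
                                   
                                   
                                   
                                   
                                   


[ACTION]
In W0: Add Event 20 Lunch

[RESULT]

....................┃ ┃16*        ┃
...#................┃ ┃2 23*      ┃
...#....♣...........┃ ┃9 30       ┃
~...................┃ ┃           ┃
~.......@♣♣.........┃ ┃           ┃
....................┃ ┃━━━━━━━━━━━┛
....................┃ ┃            
....................┃━┛            
....................┃              
....................┃              
━━━━━━━━━━━━━━━━━━━━┛              
                                   
                                   
                                   
                                   
                                   
                                   
                                   
                                   


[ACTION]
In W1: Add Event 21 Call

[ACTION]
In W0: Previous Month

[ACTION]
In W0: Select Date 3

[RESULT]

....................┃ ┃18         ┃
...#................┃ ┃25         ┃
...#....♣...........┃ ┃           ┃
~...................┃ ┃           ┃
~.......@♣♣.........┃ ┃           ┃
....................┃ ┃━━━━━━━━━━━┛
....................┃ ┃            
....................┃━┛            
....................┃              
....................┃              
━━━━━━━━━━━━━━━━━━━━┛              
                                   
                                   
                                   
                                   
                                   
                                   
                                   
                                   


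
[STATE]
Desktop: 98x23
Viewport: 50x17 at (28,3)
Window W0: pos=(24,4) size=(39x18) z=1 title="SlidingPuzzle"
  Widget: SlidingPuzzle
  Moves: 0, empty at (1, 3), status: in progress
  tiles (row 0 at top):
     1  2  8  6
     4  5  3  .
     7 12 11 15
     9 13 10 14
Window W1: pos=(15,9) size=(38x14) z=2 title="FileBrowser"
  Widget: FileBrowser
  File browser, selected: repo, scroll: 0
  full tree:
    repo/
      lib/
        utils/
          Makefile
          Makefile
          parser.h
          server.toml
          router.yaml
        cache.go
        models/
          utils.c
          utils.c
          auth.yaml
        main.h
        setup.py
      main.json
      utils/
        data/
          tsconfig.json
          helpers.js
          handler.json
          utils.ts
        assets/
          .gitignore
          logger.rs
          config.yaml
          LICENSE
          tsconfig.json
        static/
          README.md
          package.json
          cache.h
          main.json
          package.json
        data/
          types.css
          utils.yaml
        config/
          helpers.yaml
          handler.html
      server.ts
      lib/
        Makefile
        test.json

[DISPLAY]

                                                  
━━━━━━━━━━━━━━━━━━━━━━━━━━━━━━━━━━┓               
idingPuzzle                       ┃               
──────────────────────────────────┨               
──┬────┬────┬────┐                ┃               
1 │  2 │  8 │  6 │                ┃               
━━━━━━━━━━━━━━━━━━━━━━━━┓         ┃               
                        ┃         ┃               
────────────────────────┨         ┃               
                        ┃         ┃               
                        ┃         ┃               
n                       ┃         ┃               
s/                      ┃         ┃               
s                       ┃         ┃               
                        ┃         ┃               
                        ┃         ┃               
                        ┃         ┃               


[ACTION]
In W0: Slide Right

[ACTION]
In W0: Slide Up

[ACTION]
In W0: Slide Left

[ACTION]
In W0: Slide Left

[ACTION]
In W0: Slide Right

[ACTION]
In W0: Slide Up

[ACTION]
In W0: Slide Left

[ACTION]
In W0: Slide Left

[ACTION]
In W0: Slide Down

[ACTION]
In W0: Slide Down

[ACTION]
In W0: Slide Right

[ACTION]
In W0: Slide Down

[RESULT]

                                                  
━━━━━━━━━━━━━━━━━━━━━━━━━━━━━━━━━━┓               
idingPuzzle                       ┃               
──────────────────────────────────┨               
──┬────┬────┬────┐                ┃               
1 │  2 │    │  6 │                ┃               
━━━━━━━━━━━━━━━━━━━━━━━━┓         ┃               
                        ┃         ┃               
────────────────────────┨         ┃               
                        ┃         ┃               
                        ┃         ┃               
n                       ┃         ┃               
s/                      ┃         ┃               
s                       ┃         ┃               
                        ┃         ┃               
                        ┃         ┃               
                        ┃         ┃               


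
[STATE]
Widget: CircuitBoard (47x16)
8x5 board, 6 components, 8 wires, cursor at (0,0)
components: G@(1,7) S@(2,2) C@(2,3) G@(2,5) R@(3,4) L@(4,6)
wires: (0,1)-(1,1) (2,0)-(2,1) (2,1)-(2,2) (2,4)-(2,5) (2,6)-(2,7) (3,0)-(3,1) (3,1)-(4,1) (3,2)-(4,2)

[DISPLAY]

   0 1 2 3 4 5 6 7                             
0  [.]  ·                                      
        │                                      
1       ·                       G              
                                               
2   · ─ · ─ S   C   · ─ G   · ─ ·              
                                               
3   · ─ ·   ·       R                          
        │   │                                  
4       ·   ·               L                  
Cursor: (0,0)                                  
                                               
                                               
                                               
                                               
                                               


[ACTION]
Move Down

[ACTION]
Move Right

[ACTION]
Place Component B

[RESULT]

   0 1 2 3 4 5 6 7                             
0       ·                                      
        │                                      
1      [B]                      G              
                                               
2   · ─ · ─ S   C   · ─ G   · ─ ·              
                                               
3   · ─ ·   ·       R                          
        │   │                                  
4       ·   ·               L                  
Cursor: (1,1)                                  
                                               
                                               
                                               
                                               
                                               


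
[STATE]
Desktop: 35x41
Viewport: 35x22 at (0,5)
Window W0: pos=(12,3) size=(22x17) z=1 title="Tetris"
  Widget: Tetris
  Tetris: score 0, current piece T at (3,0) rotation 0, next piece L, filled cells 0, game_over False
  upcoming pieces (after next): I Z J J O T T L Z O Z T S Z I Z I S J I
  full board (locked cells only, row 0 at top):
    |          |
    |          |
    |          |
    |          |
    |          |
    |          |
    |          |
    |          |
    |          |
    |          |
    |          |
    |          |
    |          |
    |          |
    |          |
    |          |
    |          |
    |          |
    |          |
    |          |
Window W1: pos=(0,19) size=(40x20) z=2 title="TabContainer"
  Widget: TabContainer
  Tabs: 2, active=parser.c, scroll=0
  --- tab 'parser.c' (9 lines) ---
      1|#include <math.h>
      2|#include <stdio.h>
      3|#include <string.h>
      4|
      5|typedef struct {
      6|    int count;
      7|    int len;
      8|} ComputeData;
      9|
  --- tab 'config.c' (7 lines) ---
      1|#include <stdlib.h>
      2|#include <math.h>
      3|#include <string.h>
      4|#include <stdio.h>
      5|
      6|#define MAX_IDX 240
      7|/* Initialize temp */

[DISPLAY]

            ┠────────────────────┨ 
            ┃          │Next:    ┃ 
            ┃          │  ▒      ┃ 
            ┃          │▒▒▒      ┃ 
            ┃          │         ┃ 
            ┃          │         ┃ 
            ┃          │         ┃ 
            ┃          │Score:   ┃ 
            ┃          │0        ┃ 
            ┃          │         ┃ 
            ┃          │         ┃ 
            ┃          │         ┃ 
            ┃          │         ┃ 
            ┃          │         ┃ 
┏━━━━━━━━━━━━━━━━━━━━━━━━━━━━━━━━━━
┃ TabContainer                     
┠──────────────────────────────────
┃[parser.c]│ config.c              
┃──────────────────────────────────
┃#include <math.h>                 
┃#include <stdio.h>                
┃#include <string.h>               


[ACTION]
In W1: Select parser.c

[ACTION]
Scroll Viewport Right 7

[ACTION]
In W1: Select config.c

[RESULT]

            ┠────────────────────┨ 
            ┃          │Next:    ┃ 
            ┃          │  ▒      ┃ 
            ┃          │▒▒▒      ┃ 
            ┃          │         ┃ 
            ┃          │         ┃ 
            ┃          │         ┃ 
            ┃          │Score:   ┃ 
            ┃          │0        ┃ 
            ┃          │         ┃ 
            ┃          │         ┃ 
            ┃          │         ┃ 
            ┃          │         ┃ 
            ┃          │         ┃ 
┏━━━━━━━━━━━━━━━━━━━━━━━━━━━━━━━━━━
┃ TabContainer                     
┠──────────────────────────────────
┃ parser.c │[config.c]             
┃──────────────────────────────────
┃#include <stdlib.h>               
┃#include <math.h>                 
┃#include <string.h>               


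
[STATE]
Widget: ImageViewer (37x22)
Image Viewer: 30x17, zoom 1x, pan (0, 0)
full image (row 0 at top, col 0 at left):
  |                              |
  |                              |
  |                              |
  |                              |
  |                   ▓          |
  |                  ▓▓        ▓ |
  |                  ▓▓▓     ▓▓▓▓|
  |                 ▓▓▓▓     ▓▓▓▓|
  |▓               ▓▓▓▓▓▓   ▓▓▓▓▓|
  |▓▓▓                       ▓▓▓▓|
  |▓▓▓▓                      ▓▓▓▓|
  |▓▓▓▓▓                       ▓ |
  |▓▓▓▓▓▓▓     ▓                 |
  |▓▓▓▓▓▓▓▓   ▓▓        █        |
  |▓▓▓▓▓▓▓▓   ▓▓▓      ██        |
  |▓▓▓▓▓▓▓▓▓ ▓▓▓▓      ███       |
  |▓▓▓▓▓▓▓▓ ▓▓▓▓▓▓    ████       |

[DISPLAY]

                                     
                                     
                                     
                                     
                   ▓                 
                  ▓▓        ▓        
                  ▓▓▓     ▓▓▓▓       
                 ▓▓▓▓     ▓▓▓▓       
▓               ▓▓▓▓▓▓   ▓▓▓▓▓       
▓▓▓                       ▓▓▓▓       
▓▓▓▓                      ▓▓▓▓       
▓▓▓▓▓                       ▓        
▓▓▓▓▓▓▓     ▓                        
▓▓▓▓▓▓▓▓   ▓▓        █               
▓▓▓▓▓▓▓▓   ▓▓▓      ██               
▓▓▓▓▓▓▓▓▓ ▓▓▓▓      ███              
▓▓▓▓▓▓▓▓ ▓▓▓▓▓▓    ████              
                                     
                                     
                                     
                                     
                                     


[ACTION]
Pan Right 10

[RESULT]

                                     
                                     
                                     
                                     
         ▓                           
        ▓▓        ▓                  
        ▓▓▓     ▓▓▓▓                 
       ▓▓▓▓     ▓▓▓▓                 
      ▓▓▓▓▓▓   ▓▓▓▓▓                 
                ▓▓▓▓                 
                ▓▓▓▓                 
                  ▓                  
  ▓                                  
 ▓▓        █                         
 ▓▓▓      ██                         
▓▓▓▓      ███                        
▓▓▓▓▓    ████                        
                                     
                                     
                                     
                                     
                                     


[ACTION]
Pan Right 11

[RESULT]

                                     
                                     
                                     
                                     
                                     
       ▓                             
     ▓▓▓▓                            
     ▓▓▓▓                            
▓   ▓▓▓▓▓                            
     ▓▓▓▓                            
     ▓▓▓▓                            
       ▓                             
                                     
█                                    
█                                    
██                                   
██                                   
                                     
                                     
                                     
                                     
                                     


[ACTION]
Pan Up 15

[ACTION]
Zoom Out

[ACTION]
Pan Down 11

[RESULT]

       ▓                             
                                     
█                                    
█                                    
██                                   
██                                   
                                     
                                     
                                     
                                     
                                     
                                     
                                     
                                     
                                     
                                     
                                     
                                     
                                     
                                     
                                     
                                     


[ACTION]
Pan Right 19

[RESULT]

                                     
                                     
                                     
                                     
                                     
                                     
                                     
                                     
                                     
                                     
                                     
                                     
                                     
                                     
                                     
                                     
                                     
                                     
                                     
                                     
                                     
                                     


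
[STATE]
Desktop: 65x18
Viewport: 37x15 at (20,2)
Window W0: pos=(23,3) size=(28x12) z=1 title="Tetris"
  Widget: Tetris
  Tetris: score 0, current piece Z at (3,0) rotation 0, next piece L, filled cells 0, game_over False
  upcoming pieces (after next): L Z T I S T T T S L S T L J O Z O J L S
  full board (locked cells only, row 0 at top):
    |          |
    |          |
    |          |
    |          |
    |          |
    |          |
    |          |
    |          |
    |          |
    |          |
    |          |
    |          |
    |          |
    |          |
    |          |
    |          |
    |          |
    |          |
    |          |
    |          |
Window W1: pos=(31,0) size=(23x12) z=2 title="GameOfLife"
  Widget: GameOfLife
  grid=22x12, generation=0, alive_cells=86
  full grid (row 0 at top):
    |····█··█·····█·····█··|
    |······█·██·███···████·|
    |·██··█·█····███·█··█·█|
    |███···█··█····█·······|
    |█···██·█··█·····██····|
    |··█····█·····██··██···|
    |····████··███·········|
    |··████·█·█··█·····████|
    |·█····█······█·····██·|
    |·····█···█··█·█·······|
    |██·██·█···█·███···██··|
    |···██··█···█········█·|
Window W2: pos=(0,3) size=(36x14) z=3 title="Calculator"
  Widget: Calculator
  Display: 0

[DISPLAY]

           ┠─────────────────────┨   
━━━━━━━━━━━━━━━┓ 0               ┃   
               ┃·█·█····███·█··█·┃   
───────────────┨··█··█····█······┃   
              0┃██·█··█·····██···┃   
               ┃···█·····██··██··┃   
               ┃████··███········┃   
               ┃██·█·█··█·····███┃   
               ┃··█······█·····██┃   
               ┃━━━━━━━━━━━━━━━━━┛   
               ┃core:         ┃      
               ┃              ┃      
               ┃━━━━━━━━━━━━━━┛      
               ┃                     
━━━━━━━━━━━━━━━┛                     


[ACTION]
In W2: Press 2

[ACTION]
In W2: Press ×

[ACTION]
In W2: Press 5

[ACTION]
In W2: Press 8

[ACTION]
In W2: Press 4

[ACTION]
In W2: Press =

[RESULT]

           ┠─────────────────────┨   
━━━━━━━━━━━━━━━┓ 0               ┃   
               ┃·█·█····███·█··█·┃   
───────────────┨··█··█····█······┃   
           1168┃██·█··█·····██···┃   
               ┃···█·····██··██··┃   
               ┃████··███········┃   
               ┃██·█·█··█·····███┃   
               ┃··█······█·····██┃   
               ┃━━━━━━━━━━━━━━━━━┛   
               ┃core:         ┃      
               ┃              ┃      
               ┃━━━━━━━━━━━━━━┛      
               ┃                     
━━━━━━━━━━━━━━━┛                     


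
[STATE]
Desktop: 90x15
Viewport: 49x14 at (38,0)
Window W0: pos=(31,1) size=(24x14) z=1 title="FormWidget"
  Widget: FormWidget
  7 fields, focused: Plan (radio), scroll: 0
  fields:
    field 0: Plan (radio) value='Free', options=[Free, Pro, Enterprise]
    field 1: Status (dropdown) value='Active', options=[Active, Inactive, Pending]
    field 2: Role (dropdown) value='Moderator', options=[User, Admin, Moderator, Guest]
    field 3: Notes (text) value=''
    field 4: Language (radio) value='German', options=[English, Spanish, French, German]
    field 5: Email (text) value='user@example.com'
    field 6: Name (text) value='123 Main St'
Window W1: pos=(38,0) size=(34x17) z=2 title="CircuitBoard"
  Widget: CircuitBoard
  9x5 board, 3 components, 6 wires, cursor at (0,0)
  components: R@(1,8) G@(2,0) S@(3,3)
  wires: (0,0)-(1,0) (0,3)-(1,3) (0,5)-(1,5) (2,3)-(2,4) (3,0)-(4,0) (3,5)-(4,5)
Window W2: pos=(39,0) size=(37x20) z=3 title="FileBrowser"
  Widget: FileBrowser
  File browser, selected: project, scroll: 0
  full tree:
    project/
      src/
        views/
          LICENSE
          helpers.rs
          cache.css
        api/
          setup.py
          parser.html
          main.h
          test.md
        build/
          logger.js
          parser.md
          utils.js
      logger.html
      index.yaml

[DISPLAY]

┏┏━━━━━━━━━━━━━━━━━━━━━━━━━━━━━━━━━━━┓           
┃┃ FileBrowser                       ┃           
┠┠───────────────────────────────────┨           
┃┃> [-] project/                     ┃           
┃┃    [+] src/                       ┃           
┃┃    logger.html                    ┃           
┃┃    index.yaml                     ┃           
┃┃                                   ┃           
┃┃                                   ┃           
┃┃                                   ┃           
┃┃                                   ┃           
┃┃                                   ┃           
┃┃                                   ┃           
┃┃                                   ┃           


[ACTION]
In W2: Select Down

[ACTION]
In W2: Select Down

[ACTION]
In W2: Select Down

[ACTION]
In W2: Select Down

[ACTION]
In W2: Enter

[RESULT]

┏┏━━━━━━━━━━━━━━━━━━━━━━━━━━━━━━━━━━━┓           
┃┃ FileBrowser                       ┃           
┠┠───────────────────────────────────┨           
┃┃  [-] project/                     ┃           
┃┃    [+] src/                       ┃           
┃┃    logger.html                    ┃           
┃┃  > index.yaml                     ┃           
┃┃                                   ┃           
┃┃                                   ┃           
┃┃                                   ┃           
┃┃                                   ┃           
┃┃                                   ┃           
┃┃                                   ┃           
┃┃                                   ┃           


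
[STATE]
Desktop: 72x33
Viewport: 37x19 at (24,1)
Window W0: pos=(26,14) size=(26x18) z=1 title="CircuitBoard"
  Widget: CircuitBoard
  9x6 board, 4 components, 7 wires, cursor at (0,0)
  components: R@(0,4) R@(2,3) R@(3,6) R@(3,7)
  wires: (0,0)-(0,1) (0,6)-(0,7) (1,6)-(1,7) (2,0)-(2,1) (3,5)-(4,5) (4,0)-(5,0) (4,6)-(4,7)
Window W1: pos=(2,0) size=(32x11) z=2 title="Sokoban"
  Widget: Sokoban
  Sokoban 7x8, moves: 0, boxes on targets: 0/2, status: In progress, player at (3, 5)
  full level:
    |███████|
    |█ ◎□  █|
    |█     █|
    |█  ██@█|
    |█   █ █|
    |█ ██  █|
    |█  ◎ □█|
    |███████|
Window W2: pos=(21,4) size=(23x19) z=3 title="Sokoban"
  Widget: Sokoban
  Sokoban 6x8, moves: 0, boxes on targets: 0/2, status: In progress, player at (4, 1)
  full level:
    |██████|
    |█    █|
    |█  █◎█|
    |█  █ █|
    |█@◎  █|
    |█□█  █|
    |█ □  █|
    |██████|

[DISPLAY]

         ┃                           
─────────┨                           
         ┃                           
━━━━━━━━━━━━━━━━━━━┓                 
okoban             ┃                 
───────────────────┨                 
████               ┃                 
   █               ┃                 
 █◎█               ┃                 
 █ █               ┃                 
◎  █               ┃                 
█  █               ┃                 
□  █               ┃                 
████               ┃━━━━━━━┓         
ves: 0  0/2        ┃       ┃         
                   ┃───────┨         
                   ┃7 8    ┃         
                   ┃   R   ┃         
                   ┃       ┃         


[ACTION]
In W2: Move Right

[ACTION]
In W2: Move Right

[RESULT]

         ┃                           
─────────┨                           
         ┃                           
━━━━━━━━━━━━━━━━━━━┓                 
okoban             ┃                 
───────────────────┨                 
████               ┃                 
   █               ┃                 
 █◎█               ┃                 
 █ █               ┃                 
◎@ █               ┃                 
█  █               ┃                 
□  █               ┃                 
████               ┃━━━━━━━┓         
ves: 2  0/2        ┃       ┃         
                   ┃───────┨         
                   ┃7 8    ┃         
                   ┃   R   ┃         
                   ┃       ┃         


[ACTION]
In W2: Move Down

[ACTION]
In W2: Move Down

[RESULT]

         ┃                           
─────────┨                           
         ┃                           
━━━━━━━━━━━━━━━━━━━┓                 
okoban             ┃                 
───────────────────┨                 
████               ┃                 
   █               ┃                 
 █◎█               ┃                 
 █ █               ┃                 
◎  █               ┃                 
█  █               ┃                 
□@ █               ┃                 
████               ┃━━━━━━━┓         
ves: 4  0/2        ┃       ┃         
                   ┃───────┨         
                   ┃7 8    ┃         
                   ┃   R   ┃         
                   ┃       ┃         


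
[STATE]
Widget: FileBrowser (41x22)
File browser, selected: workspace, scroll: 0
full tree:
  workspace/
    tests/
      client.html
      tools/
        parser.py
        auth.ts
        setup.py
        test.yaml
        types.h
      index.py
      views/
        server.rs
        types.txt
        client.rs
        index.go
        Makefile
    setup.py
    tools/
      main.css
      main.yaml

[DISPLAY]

> [-] workspace/                         
    [+] tests/                           
    setup.py                             
    [+] tools/                           
                                         
                                         
                                         
                                         
                                         
                                         
                                         
                                         
                                         
                                         
                                         
                                         
                                         
                                         
                                         
                                         
                                         
                                         


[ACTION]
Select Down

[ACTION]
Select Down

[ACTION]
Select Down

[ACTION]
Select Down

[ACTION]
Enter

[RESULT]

  [-] workspace/                         
    [+] tests/                           
    setup.py                             
  > [-] tools/                           
      main.css                           
      main.yaml                          
                                         
                                         
                                         
                                         
                                         
                                         
                                         
                                         
                                         
                                         
                                         
                                         
                                         
                                         
                                         
                                         


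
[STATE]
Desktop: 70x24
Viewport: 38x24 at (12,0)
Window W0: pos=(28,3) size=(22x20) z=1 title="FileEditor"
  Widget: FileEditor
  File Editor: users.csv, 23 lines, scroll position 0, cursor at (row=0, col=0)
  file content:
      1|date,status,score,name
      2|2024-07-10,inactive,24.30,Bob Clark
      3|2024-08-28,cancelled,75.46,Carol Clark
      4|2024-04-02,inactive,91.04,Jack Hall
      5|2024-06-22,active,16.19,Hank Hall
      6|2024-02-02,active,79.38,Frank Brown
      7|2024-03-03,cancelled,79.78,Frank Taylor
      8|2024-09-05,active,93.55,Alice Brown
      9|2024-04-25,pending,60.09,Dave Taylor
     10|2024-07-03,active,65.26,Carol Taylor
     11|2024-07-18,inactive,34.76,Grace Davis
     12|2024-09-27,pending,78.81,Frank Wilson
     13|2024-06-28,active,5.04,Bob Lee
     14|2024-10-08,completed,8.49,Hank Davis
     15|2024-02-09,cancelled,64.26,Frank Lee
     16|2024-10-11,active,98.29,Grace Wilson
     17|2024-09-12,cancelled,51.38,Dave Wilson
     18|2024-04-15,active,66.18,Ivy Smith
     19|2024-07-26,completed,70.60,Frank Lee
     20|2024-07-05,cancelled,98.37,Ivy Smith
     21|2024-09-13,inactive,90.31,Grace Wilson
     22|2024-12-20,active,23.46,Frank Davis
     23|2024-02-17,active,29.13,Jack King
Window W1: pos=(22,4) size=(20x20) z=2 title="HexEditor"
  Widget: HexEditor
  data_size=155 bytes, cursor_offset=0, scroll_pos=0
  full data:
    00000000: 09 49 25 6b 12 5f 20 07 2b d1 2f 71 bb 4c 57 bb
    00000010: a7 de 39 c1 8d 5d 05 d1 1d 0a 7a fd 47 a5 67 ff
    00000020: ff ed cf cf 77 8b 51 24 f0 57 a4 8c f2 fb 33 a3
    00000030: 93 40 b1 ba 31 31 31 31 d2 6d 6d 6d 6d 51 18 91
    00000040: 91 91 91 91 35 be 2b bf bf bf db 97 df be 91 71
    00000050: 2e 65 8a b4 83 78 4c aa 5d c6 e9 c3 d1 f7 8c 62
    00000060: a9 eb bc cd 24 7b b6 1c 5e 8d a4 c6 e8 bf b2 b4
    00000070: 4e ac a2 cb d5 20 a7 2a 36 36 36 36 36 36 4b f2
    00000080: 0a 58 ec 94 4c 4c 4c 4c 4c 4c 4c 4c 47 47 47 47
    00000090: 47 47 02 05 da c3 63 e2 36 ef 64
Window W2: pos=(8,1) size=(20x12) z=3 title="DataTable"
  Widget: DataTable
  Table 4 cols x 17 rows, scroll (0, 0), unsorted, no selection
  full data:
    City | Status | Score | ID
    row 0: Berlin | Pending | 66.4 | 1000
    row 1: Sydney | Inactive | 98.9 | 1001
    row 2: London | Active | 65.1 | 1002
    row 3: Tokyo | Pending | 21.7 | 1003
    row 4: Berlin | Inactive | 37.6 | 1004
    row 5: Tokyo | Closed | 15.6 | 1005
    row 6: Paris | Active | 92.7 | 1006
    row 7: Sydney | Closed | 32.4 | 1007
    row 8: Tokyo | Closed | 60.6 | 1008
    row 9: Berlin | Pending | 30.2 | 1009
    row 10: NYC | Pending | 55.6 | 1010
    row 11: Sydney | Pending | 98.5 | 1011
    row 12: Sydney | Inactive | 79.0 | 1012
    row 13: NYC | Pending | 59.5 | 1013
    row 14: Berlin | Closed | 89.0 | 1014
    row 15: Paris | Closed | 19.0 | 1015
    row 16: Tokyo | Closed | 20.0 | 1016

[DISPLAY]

                                      
━━━━━━━━━━━━━━━┓                      
taTable        ┃                      
───────────────┨┏━━━━━━━━━━━━━━━━━━━━┓
y  │Status  │Sc┃━━━━━━━━━━━━━┓       ┃
───┼────────┼──┃ditor        ┃───────┨
lin│Pending │66┃─────────────┨core,n▲┃
ney│Inactive│98┃000  09 49 25┃active█┃
don│Active  │65┃010  a7 de 39┃ncelle░┃
yo │Pending │21┃020  ff ed cf┃active░┃
lin│Inactive│37┃030  93 40 b1┃tive,1░┃
yo │Closed  │15┃040  91 91 91┃tive,7░┃
━━━━━━━━━━━━━━━┛050  2e 65 8a┃ncelle░┃
          ┃00000060  a9 eb bc┃tive,9░┃
          ┃00000070  4e ac a2┃nding,░┃
          ┃00000080  0a 58 ec┃tive,6░┃
          ┃00000090  47 47 02┃active░┃
          ┃                  ┃nding,░┃
          ┃                  ┃tive,5░┃
          ┃                  ┃mplete░┃
          ┃                  ┃ncelle░┃
          ┃                  ┃tive,9▼┃
          ┃                  ┃━━━━━━━┛
          ┗━━━━━━━━━━━━━━━━━━┛        


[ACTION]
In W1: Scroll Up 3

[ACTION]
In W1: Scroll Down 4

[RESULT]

                                      
━━━━━━━━━━━━━━━┓                      
taTable        ┃                      
───────────────┨┏━━━━━━━━━━━━━━━━━━━━┓
y  │Status  │Sc┃━━━━━━━━━━━━━┓       ┃
───┼────────┼──┃ditor        ┃───────┨
lin│Pending │66┃─────────────┨core,n▲┃
ney│Inactive│98┃040  91 91 91┃active█┃
don│Active  │65┃050  2e 65 8a┃ncelle░┃
yo │Pending │21┃060  a9 eb bc┃active░┃
lin│Inactive│37┃070  4e ac a2┃tive,1░┃
yo │Closed  │15┃080  0a 58 ec┃tive,7░┃
━━━━━━━━━━━━━━━┛090  47 47 02┃ncelle░┃
          ┃                  ┃tive,9░┃
          ┃                  ┃nding,░┃
          ┃                  ┃tive,6░┃
          ┃                  ┃active░┃
          ┃                  ┃nding,░┃
          ┃                  ┃tive,5░┃
          ┃                  ┃mplete░┃
          ┃                  ┃ncelle░┃
          ┃                  ┃tive,9▼┃
          ┃                  ┃━━━━━━━┛
          ┗━━━━━━━━━━━━━━━━━━┛        


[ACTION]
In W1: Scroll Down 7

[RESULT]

                                      
━━━━━━━━━━━━━━━┓                      
taTable        ┃                      
───────────────┨┏━━━━━━━━━━━━━━━━━━━━┓
y  │Status  │Sc┃━━━━━━━━━━━━━┓       ┃
───┼────────┼──┃ditor        ┃───────┨
lin│Pending │66┃─────────────┨core,n▲┃
ney│Inactive│98┃090  47 47 02┃active█┃
don│Active  │65┃             ┃ncelle░┃
yo │Pending │21┃             ┃active░┃
lin│Inactive│37┃             ┃tive,1░┃
yo │Closed  │15┃             ┃tive,7░┃
━━━━━━━━━━━━━━━┛             ┃ncelle░┃
          ┃                  ┃tive,9░┃
          ┃                  ┃nding,░┃
          ┃                  ┃tive,6░┃
          ┃                  ┃active░┃
          ┃                  ┃nding,░┃
          ┃                  ┃tive,5░┃
          ┃                  ┃mplete░┃
          ┃                  ┃ncelle░┃
          ┃                  ┃tive,9▼┃
          ┃                  ┃━━━━━━━┛
          ┗━━━━━━━━━━━━━━━━━━┛        
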